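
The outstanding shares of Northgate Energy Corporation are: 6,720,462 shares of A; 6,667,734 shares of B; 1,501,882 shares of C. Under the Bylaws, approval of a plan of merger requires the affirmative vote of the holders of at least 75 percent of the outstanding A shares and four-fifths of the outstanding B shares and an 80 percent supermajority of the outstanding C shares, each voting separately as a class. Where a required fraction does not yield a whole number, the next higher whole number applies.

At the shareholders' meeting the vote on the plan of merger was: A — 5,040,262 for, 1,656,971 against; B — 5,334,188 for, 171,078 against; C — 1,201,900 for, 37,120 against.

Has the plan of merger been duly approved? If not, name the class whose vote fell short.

A: 3/4 of 6720462 = 5040346.50, rounded up to 5040347; 5,040,347 required, 5,040,262 in favor — not approved.
B: 4/5 of 6667734 = 5334187.20, rounded up to 5334188; 5,334,188 required, 5,334,188 in favor — approved.
C: 4/5 of 1501882 = 1201505.60, rounded up to 1201506; 1,201,506 required, 1,201,900 in favor — approved.

Not approved — the A shares did not give the required vote.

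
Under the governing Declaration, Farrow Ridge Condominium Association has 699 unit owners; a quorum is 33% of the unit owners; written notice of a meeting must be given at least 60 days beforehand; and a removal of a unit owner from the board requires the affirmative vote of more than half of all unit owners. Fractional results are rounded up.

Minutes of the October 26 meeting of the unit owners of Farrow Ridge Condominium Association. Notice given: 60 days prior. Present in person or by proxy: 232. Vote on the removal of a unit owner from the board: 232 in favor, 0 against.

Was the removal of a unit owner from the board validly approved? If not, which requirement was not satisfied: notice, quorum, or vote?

Notice: 60 days given; 60 required. Satisfied.
Quorum: 33% of 699 = 230.67, rounded up to 231; 232 present. Satisfied.
Vote: requires a majority of all unit owners (699); a majority of 699 is 350, so 350 needed; 232 in favor. Not satisfied.

Invalid — vote requirement not satisfied.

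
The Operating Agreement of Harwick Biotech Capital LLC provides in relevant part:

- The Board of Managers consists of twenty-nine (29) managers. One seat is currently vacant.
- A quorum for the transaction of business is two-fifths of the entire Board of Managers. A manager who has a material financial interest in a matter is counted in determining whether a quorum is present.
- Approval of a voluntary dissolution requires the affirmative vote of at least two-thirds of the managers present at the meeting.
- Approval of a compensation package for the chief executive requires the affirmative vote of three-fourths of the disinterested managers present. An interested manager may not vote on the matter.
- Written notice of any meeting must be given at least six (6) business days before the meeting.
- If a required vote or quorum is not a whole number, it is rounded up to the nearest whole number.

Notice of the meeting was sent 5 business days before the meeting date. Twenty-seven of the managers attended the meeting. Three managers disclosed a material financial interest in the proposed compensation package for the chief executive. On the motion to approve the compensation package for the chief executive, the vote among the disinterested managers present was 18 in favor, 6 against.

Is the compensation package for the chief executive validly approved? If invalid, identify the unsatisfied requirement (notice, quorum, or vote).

Notice: 5 business days given; 6 required (5 < 6). Not satisfied.
Quorum: 27 present (interested managers count toward quorum); quorum is 12. Satisfied.
Vote: the compensation package for the chief executive requires three-fourths of the disinterested managers present (27 − 3 = 24). 3/4 of 24 = 18, so 18 affirmative votes are needed; 18 voted in favor. Satisfied.

Invalid — notice requirement not satisfied.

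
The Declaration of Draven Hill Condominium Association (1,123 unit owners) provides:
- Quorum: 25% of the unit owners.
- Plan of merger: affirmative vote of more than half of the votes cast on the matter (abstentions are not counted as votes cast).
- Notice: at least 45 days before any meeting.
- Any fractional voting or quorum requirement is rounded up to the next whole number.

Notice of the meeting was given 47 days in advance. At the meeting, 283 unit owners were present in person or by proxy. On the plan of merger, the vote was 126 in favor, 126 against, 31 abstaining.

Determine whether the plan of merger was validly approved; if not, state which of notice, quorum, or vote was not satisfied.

Notice: 47 days given; 45 required. Satisfied.
Quorum: 25% of 1,123 = 280.75, rounded up to 281; 283 present. Satisfied.
Vote: requires a majority of the votes cast (283 − 31 abstaining = 252); a majority of 252 is 127, so 127 needed; 126 in favor. Not satisfied.

Invalid — vote requirement not satisfied.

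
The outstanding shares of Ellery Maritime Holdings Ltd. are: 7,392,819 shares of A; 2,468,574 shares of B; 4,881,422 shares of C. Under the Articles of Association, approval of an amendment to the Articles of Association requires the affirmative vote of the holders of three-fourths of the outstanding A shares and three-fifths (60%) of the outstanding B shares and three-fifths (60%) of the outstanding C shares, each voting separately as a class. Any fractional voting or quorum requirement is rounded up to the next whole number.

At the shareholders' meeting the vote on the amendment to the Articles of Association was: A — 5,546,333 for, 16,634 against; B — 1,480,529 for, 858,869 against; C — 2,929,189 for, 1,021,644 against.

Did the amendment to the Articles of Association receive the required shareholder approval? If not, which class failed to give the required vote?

Not approved — the B shares did not give the required vote.

A: 3/4 of 7392819 = 5544614.25, rounded up to 5544615; 5,544,615 required, 5,546,333 in favor — approved.
B: 3/5 of 2468574 = 1481144.40, rounded up to 1481145; 1,481,145 required, 1,480,529 in favor — not approved.
C: 3/5 of 4881422 = 2928853.20, rounded up to 2928854; 2,928,854 required, 2,929,189 in favor — approved.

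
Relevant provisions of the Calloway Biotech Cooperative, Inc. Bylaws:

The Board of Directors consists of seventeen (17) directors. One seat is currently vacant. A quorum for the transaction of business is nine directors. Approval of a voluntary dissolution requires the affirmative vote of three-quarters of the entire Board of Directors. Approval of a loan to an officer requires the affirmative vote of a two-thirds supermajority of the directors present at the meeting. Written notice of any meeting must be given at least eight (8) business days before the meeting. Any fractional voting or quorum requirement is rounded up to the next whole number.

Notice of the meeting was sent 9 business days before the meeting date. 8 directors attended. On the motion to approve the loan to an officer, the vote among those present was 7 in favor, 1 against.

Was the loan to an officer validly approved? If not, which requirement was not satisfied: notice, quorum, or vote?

Notice: 9 business days given; 8 required (9 ≥ 8). Satisfied.
Quorum: 8 present; quorum is 9. Not satisfied.
Vote: the loan to an officer requires two-thirds of the directors present (8). 2/3 of 8 = 5.33, rounded up to 6, so 6 affirmative votes are needed; 7 voted in favor. Satisfied. (Moot — without a quorum no business can be validly transacted.)

Invalid — quorum requirement not satisfied.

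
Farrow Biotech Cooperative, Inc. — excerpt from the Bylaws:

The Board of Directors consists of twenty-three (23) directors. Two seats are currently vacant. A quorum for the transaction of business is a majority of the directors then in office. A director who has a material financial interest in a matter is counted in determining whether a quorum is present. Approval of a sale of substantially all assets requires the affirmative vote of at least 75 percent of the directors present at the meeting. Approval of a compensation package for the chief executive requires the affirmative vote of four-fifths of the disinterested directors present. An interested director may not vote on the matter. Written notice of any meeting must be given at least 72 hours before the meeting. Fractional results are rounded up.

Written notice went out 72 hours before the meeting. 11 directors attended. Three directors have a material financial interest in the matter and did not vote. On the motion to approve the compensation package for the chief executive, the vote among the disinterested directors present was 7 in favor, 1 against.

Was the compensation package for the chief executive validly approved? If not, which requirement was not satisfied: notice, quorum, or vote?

Valid — all requirements satisfied.

Notice: 72 hours given; 72 required (72 ≥ 72). Satisfied.
Quorum: 11 present (interested directors count toward quorum); quorum is 11. Satisfied.
Vote: the compensation package for the chief executive requires four-fifths of the disinterested directors present (11 − 3 = 8). 4/5 of 8 = 6.40, rounded up to 7, so 7 affirmative votes are needed; 7 voted in favor. Satisfied.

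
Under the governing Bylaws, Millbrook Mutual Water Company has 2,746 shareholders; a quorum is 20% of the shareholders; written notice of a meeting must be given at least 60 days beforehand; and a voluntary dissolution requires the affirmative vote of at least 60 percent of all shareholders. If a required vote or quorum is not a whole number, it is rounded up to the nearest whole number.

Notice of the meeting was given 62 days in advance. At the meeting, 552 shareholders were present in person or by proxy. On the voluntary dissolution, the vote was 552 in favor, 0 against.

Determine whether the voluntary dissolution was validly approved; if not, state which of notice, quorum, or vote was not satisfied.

Invalid — vote requirement not satisfied.

Notice: 62 days given; 60 required. Satisfied.
Quorum: 20% of 2,746 = 549.20, rounded up to 550; 552 present. Satisfied.
Vote: requires three-fifths of all shareholders (2,746); 3/5 of 2746 = 1647.60, rounded up to 1648, so 1,648 needed; 552 in favor. Not satisfied.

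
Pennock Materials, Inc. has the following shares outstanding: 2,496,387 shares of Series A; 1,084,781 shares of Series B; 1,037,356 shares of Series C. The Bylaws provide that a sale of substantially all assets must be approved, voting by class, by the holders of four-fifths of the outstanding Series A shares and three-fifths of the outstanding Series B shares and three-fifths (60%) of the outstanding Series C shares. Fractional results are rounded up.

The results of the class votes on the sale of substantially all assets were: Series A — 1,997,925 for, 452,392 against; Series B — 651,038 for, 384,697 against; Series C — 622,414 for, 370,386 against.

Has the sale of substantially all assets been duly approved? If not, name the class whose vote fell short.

Approved — every class gave the required vote.

Series A: 4/5 of 2496387 = 1997109.60, rounded up to 1997110; 1,997,110 required, 1,997,925 in favor — approved.
Series B: 3/5 of 1084781 = 650868.60, rounded up to 650869; 650,869 required, 651,038 in favor — approved.
Series C: 3/5 of 1037356 = 622413.60, rounded up to 622414; 622,414 required, 622,414 in favor — approved.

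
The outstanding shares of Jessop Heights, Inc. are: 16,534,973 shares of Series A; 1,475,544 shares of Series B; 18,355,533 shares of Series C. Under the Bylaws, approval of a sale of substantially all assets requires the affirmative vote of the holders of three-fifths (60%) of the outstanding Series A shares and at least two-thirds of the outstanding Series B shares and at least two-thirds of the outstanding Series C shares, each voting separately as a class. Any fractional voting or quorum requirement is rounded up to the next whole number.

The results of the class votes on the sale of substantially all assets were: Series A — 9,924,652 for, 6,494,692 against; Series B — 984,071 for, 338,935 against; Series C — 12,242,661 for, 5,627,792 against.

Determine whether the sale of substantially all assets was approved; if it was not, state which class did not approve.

Approved — every class gave the required vote.

Series A: 3/5 of 16534973 = 9920983.80, rounded up to 9920984; 9,920,984 required, 9,924,652 in favor — approved.
Series B: 2/3 of 1475544 = 983696; 983,696 required, 984,071 in favor — approved.
Series C: 2/3 of 18355533 = 12237022; 12,237,022 required, 12,242,661 in favor — approved.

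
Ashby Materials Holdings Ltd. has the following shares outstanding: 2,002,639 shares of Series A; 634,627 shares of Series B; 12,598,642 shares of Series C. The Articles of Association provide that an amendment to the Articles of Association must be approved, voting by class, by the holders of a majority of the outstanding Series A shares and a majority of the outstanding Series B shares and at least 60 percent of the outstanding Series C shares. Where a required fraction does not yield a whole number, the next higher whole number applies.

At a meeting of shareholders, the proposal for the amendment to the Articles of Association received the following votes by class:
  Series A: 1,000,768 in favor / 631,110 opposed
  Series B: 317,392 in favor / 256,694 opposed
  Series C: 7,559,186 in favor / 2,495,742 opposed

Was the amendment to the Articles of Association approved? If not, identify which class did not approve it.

Series A: a majority of 2002639 is 1001320; 1,001,320 required, 1,000,768 in favor — not approved.
Series B: a majority of 634627 is 317314; 317,314 required, 317,392 in favor — approved.
Series C: 3/5 of 12598642 = 7559185.20, rounded up to 7559186; 7,559,186 required, 7,559,186 in favor — approved.

Not approved — the Series A shares did not give the required vote.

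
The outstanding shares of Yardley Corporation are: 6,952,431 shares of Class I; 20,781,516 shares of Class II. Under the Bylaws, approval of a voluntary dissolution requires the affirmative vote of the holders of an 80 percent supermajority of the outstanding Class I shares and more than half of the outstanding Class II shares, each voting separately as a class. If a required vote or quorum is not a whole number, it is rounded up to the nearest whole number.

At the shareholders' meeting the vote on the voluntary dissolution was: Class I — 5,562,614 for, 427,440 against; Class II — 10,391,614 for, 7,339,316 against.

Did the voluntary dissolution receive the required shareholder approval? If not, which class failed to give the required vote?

Class I: 4/5 of 6952431 = 5561944.80, rounded up to 5561945; 5,561,945 required, 5,562,614 in favor — approved.
Class II: a majority of 20781516 is 10390759; 10,390,759 required, 10,391,614 in favor — approved.

Approved — every class gave the required vote.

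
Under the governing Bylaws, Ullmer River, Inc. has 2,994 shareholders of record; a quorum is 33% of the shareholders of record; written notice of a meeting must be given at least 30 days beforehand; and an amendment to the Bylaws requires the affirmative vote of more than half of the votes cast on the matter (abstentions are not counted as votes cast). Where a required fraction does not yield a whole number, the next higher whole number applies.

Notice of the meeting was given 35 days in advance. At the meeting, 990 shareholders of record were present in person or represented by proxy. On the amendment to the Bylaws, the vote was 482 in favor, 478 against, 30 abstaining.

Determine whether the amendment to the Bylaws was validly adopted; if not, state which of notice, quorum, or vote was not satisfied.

Valid — all requirements satisfied.

Notice: 35 days given; 30 required. Satisfied.
Quorum: 33% of 2,994 = 988.02, rounded up to 989; 990 present. Satisfied.
Vote: requires a majority of the votes cast (990 − 30 abstaining = 960); a majority of 960 is 481, so 481 needed; 482 in favor. Satisfied.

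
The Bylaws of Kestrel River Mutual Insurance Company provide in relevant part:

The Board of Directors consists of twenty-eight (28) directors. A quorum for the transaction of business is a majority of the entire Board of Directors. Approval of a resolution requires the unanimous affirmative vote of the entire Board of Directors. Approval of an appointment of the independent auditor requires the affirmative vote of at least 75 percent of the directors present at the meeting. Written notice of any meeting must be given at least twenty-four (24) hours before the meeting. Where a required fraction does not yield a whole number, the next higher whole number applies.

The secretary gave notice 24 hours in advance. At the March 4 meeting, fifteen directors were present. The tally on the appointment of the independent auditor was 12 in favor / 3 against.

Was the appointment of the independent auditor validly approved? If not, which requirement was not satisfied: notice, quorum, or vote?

Notice: 24 hours given; 24 required (24 ≥ 24). Satisfied.
Quorum: 15 present; quorum is 15. Satisfied.
Vote: the appointment of the independent auditor requires three-fourths of the directors present (15). 3/4 of 15 = 11.25, rounded up to 12, so 12 affirmative votes are needed; 12 voted in favor. Satisfied.

Valid — all requirements satisfied.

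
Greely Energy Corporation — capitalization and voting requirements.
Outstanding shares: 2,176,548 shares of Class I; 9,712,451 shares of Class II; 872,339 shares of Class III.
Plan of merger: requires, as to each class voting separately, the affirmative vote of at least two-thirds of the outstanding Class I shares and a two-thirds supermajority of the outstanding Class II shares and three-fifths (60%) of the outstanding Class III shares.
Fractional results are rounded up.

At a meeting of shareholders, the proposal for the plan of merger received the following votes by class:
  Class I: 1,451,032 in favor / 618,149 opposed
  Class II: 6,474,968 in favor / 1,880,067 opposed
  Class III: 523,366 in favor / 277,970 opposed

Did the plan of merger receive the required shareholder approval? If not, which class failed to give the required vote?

Not approved — the Class III shares did not give the required vote.

Class I: 2/3 of 2176548 = 1451032; 1,451,032 required, 1,451,032 in favor — approved.
Class II: 2/3 of 9712451 = 6474967.33, rounded up to 6474968; 6,474,968 required, 6,474,968 in favor — approved.
Class III: 3/5 of 872339 = 523403.40, rounded up to 523404; 523,404 required, 523,366 in favor — not approved.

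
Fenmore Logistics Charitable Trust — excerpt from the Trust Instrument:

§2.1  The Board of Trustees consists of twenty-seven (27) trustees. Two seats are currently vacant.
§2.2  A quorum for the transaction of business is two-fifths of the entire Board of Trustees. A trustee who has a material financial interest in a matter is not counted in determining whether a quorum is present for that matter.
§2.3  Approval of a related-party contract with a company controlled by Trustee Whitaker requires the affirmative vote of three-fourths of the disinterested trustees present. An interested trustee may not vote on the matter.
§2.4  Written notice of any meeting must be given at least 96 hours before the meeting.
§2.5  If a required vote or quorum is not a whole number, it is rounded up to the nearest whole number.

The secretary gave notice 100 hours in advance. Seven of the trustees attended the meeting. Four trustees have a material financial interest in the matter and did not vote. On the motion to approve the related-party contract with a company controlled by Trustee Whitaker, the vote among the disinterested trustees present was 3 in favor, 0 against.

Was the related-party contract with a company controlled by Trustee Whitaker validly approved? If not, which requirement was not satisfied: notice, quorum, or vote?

Invalid — quorum requirement not satisfied.

Notice: 100 hours given; 96 required (100 ≥ 96). Satisfied.
Quorum: 7 present, but the 4 interested trustees do not count, leaving 3. Quorum is 11. Not satisfied.
Vote: the related-party contract with a company controlled by Trustee Whitaker requires three-fourths of the disinterested trustees present (7 − 4 = 3). 3/4 of 3 = 2.25, rounded up to 3, so 3 affirmative votes are needed; 3 voted in favor. Satisfied. (Moot — without a quorum no business can be validly transacted.)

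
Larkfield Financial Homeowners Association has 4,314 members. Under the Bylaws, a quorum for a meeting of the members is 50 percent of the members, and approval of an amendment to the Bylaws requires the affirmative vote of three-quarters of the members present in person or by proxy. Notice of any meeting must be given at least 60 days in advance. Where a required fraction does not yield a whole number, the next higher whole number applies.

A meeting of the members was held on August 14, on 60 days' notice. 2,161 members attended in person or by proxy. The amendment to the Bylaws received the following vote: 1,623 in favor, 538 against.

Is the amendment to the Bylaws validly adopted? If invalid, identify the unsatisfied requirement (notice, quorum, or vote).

Notice: 60 days given; 60 required. Satisfied.
Quorum: 50% of 4,314 = 2,157; 2,161 present. Satisfied.
Vote: requires three-fourths of those present (2,161); 3/4 of 2161 = 1620.75, rounded up to 1621, so 1,621 needed; 1,623 in favor. Satisfied.

Valid — all requirements satisfied.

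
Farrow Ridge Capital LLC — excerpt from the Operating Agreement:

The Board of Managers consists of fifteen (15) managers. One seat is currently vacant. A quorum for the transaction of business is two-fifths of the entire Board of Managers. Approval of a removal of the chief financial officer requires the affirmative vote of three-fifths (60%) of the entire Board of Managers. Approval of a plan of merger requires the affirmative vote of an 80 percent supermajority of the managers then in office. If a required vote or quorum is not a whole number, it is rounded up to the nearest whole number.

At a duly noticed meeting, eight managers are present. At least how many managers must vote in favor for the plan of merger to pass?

The plan of merger requires four-fifths of the managers then in office (14).
4/5 of 14 = 11.20, rounded up to 12.
(Only 8 can vote, so the plan of merger cannot pass at this meeting, but the required vote is still 12.)

12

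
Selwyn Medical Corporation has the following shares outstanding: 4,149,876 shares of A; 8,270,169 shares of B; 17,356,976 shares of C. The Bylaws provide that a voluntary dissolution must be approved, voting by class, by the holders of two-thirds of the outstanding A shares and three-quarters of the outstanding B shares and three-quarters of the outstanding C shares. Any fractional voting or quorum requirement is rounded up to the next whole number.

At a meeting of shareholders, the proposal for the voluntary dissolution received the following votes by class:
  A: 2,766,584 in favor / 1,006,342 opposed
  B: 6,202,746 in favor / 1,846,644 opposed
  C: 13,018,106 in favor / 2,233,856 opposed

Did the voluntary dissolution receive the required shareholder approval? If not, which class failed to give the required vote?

A: 2/3 of 4149876 = 2766584; 2,766,584 required, 2,766,584 in favor — approved.
B: 3/4 of 8270169 = 6202626.75, rounded up to 6202627; 6,202,627 required, 6,202,746 in favor — approved.
C: 3/4 of 17356976 = 13017732; 13,017,732 required, 13,018,106 in favor — approved.

Approved — every class gave the required vote.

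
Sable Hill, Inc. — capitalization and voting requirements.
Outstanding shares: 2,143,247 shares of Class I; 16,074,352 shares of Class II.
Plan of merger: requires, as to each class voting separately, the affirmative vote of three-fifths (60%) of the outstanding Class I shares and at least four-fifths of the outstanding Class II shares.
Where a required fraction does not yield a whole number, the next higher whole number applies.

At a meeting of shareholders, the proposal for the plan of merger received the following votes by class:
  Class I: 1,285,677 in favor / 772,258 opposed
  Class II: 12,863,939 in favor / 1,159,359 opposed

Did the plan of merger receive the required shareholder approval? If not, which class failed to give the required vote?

Class I: 3/5 of 2143247 = 1285948.20, rounded up to 1285949; 1,285,949 required, 1,285,677 in favor — not approved.
Class II: 4/5 of 16074352 = 12859481.60, rounded up to 12859482; 12,859,482 required, 12,863,939 in favor — approved.

Not approved — the Class I shares did not give the required vote.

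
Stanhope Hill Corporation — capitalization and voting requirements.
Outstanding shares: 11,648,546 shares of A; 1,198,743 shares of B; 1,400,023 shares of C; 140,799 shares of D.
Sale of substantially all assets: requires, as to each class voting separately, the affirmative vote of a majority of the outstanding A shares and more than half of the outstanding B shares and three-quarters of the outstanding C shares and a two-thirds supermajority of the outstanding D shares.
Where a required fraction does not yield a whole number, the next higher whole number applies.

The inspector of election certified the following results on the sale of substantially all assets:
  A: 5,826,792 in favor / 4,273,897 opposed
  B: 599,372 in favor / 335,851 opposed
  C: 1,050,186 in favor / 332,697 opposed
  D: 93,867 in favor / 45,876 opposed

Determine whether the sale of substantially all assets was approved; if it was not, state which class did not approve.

A: a majority of 11648546 is 5824274; 5,824,274 required, 5,826,792 in favor — approved.
B: a majority of 1198743 is 599372; 599,372 required, 599,372 in favor — approved.
C: 3/4 of 1400023 = 1050017.25, rounded up to 1050018; 1,050,018 required, 1,050,186 in favor — approved.
D: 2/3 of 140799 = 93866; 93,866 required, 93,867 in favor — approved.

Approved — every class gave the required vote.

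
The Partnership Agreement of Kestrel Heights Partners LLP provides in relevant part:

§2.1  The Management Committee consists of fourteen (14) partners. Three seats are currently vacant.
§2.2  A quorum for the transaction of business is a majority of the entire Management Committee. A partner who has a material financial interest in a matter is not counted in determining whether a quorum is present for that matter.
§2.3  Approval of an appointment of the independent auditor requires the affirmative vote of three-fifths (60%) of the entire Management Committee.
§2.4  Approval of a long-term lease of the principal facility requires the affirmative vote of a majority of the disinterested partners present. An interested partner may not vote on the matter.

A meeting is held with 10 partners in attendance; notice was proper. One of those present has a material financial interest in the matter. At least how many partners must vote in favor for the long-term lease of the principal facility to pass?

5

The long-term lease of the principal facility requires a majority of the disinterested partners present (10 − 1 = 9).
A majority of 9 is 5.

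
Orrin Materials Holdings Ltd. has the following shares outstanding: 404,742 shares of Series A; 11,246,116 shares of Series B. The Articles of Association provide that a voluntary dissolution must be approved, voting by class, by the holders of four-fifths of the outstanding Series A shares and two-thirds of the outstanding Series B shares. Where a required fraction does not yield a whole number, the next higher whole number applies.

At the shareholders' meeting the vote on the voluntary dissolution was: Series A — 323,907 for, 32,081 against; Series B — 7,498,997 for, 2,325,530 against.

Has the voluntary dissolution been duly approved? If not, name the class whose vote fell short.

Approved — every class gave the required vote.

Series A: 4/5 of 404742 = 323793.60, rounded up to 323794; 323,794 required, 323,907 in favor — approved.
Series B: 2/3 of 11246116 = 7497410.67, rounded up to 7497411; 7,497,411 required, 7,498,997 in favor — approved.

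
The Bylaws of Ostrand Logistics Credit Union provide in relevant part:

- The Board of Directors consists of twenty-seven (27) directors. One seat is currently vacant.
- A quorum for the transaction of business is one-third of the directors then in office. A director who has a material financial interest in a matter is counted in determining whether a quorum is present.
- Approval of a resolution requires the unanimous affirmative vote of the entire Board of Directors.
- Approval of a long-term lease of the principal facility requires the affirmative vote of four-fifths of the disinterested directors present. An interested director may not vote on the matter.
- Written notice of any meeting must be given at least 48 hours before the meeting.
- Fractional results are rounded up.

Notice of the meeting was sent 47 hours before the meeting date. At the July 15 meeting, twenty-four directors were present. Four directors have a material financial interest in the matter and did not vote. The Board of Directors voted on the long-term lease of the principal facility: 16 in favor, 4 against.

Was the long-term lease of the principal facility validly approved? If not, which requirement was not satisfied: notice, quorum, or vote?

Invalid — notice requirement not satisfied.

Notice: 47 hours given; 48 required (47 < 48). Not satisfied.
Quorum: 24 present (interested directors count toward quorum); quorum is 9. Satisfied.
Vote: the long-term lease of the principal facility requires four-fifths of the disinterested directors present (24 − 4 = 20). 4/5 of 20 = 16, so 16 affirmative votes are needed; 16 voted in favor. Satisfied.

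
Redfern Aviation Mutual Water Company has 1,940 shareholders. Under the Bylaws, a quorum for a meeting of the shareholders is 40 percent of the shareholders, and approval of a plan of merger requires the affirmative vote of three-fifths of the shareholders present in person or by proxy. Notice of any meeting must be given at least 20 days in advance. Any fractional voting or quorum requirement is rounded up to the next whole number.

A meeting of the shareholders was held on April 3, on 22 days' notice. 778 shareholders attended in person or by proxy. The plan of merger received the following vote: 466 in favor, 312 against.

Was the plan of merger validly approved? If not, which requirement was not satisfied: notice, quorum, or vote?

Invalid — vote requirement not satisfied.

Notice: 22 days given; 20 required. Satisfied.
Quorum: 40% of 1,940 = 776; 778 present. Satisfied.
Vote: requires three-fifths of those present (778); 3/5 of 778 = 466.80, rounded up to 467, so 467 needed; 466 in favor. Not satisfied.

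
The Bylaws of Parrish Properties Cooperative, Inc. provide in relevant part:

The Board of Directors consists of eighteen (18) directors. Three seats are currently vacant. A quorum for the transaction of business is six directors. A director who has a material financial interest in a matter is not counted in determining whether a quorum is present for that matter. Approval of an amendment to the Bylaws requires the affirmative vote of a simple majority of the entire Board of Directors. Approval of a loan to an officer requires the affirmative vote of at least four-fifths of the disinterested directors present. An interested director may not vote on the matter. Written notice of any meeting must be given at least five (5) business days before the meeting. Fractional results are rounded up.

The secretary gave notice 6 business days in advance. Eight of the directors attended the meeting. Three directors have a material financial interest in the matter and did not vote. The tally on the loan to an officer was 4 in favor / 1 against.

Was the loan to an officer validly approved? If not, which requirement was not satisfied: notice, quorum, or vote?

Notice: 6 business days given; 5 required (6 ≥ 5). Satisfied.
Quorum: 8 present, but the 3 interested directors do not count, leaving 5. Quorum is 6. Not satisfied.
Vote: the loan to an officer requires four-fifths of the disinterested directors present (8 − 3 = 5). 4/5 of 5 = 4, so 4 affirmative votes are needed; 4 voted in favor. Satisfied. (Moot — without a quorum no business can be validly transacted.)

Invalid — quorum requirement not satisfied.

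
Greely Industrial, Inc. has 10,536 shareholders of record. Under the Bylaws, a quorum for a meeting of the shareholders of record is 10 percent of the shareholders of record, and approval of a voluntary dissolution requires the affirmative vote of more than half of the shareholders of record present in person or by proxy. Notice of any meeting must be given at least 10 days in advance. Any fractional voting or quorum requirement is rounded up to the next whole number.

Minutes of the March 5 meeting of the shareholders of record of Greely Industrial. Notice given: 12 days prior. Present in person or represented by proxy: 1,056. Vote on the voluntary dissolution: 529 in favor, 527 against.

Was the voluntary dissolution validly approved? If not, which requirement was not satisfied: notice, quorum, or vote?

Notice: 12 days given; 10 required. Satisfied.
Quorum: 10% of 10,536 = 1,053.60, rounded up to 1,054; 1,056 present. Satisfied.
Vote: requires a majority of those present (1,056); a majority of 1056 is 529, so 529 needed; 529 in favor. Satisfied.

Valid — all requirements satisfied.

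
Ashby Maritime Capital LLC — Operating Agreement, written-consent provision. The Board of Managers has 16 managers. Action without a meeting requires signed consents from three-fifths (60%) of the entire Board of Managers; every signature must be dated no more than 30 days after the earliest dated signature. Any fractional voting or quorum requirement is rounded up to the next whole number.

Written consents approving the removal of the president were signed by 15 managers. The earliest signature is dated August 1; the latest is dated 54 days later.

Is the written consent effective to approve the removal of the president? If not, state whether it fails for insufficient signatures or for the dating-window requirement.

Not effective — dating-window requirement not satisfied.

Signatures required: three-fifths (60%) of 16 — 3/5 of 16 = 9.60, rounded up to 10, so 10 needed; 15 signed. Sufficient.
Dating window: the latest signature is 54 days after the earliest; the limit is 30 days. Outside the window.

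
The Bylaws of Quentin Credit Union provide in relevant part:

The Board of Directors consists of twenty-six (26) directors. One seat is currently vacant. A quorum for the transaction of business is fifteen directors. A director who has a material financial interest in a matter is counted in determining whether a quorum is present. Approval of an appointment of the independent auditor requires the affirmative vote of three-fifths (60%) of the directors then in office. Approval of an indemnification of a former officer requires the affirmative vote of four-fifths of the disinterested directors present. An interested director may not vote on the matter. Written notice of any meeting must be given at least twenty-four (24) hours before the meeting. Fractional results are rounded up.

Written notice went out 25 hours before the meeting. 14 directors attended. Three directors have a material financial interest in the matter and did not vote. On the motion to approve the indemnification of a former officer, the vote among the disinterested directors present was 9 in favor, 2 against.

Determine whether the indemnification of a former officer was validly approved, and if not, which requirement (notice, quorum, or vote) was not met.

Notice: 25 hours given; 24 required (25 ≥ 24). Satisfied.
Quorum: 14 present (interested directors count toward quorum); quorum is 15. Not satisfied.
Vote: the indemnification of a former officer requires four-fifths of the disinterested directors present (14 − 3 = 11). 4/5 of 11 = 8.80, rounded up to 9, so 9 affirmative votes are needed; 9 voted in favor. Satisfied. (Moot — without a quorum no business can be validly transacted.)

Invalid — quorum requirement not satisfied.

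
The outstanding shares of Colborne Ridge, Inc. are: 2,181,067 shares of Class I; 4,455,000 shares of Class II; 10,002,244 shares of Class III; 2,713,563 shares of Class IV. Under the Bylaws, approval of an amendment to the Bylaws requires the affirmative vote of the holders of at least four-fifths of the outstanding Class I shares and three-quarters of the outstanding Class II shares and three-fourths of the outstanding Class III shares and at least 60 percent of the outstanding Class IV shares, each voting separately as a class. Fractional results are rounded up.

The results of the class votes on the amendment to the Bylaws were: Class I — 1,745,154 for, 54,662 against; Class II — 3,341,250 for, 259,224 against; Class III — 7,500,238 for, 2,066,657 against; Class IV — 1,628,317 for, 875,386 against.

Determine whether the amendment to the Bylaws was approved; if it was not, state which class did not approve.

Not approved — the Class III shares did not give the required vote.

Class I: 4/5 of 2181067 = 1744853.60, rounded up to 1744854; 1,744,854 required, 1,745,154 in favor — approved.
Class II: 3/4 of 4455000 = 3341250; 3,341,250 required, 3,341,250 in favor — approved.
Class III: 3/4 of 10002244 = 7501683; 7,501,683 required, 7,500,238 in favor — not approved.
Class IV: 3/5 of 2713563 = 1628137.80, rounded up to 1628138; 1,628,138 required, 1,628,317 in favor — approved.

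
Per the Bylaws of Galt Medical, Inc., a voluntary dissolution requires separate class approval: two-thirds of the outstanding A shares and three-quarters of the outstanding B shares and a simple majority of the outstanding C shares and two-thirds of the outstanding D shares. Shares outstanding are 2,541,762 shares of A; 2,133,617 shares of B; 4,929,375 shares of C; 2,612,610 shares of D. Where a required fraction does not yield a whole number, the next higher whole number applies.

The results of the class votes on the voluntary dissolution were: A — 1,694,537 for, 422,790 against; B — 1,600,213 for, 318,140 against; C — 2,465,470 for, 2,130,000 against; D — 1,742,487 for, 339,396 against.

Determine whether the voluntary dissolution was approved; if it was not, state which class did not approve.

Approved — every class gave the required vote.

A: 2/3 of 2541762 = 1694508; 1,694,508 required, 1,694,537 in favor — approved.
B: 3/4 of 2133617 = 1600212.75, rounded up to 1600213; 1,600,213 required, 1,600,213 in favor — approved.
C: a majority of 4929375 is 2464688; 2,464,688 required, 2,465,470 in favor — approved.
D: 2/3 of 2612610 = 1741740; 1,741,740 required, 1,742,487 in favor — approved.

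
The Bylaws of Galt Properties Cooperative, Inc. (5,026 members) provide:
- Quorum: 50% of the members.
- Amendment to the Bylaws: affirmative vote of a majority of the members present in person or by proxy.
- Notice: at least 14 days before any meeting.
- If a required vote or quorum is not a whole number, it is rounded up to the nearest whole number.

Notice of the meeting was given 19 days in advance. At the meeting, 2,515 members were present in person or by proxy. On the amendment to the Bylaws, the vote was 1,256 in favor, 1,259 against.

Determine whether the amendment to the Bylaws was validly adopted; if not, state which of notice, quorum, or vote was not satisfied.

Invalid — vote requirement not satisfied.

Notice: 19 days given; 14 required. Satisfied.
Quorum: 50% of 5,026 = 2,513; 2,515 present. Satisfied.
Vote: requires a majority of those present (2,515); a majority of 2515 is 1258, so 1,258 needed; 1,256 in favor. Not satisfied.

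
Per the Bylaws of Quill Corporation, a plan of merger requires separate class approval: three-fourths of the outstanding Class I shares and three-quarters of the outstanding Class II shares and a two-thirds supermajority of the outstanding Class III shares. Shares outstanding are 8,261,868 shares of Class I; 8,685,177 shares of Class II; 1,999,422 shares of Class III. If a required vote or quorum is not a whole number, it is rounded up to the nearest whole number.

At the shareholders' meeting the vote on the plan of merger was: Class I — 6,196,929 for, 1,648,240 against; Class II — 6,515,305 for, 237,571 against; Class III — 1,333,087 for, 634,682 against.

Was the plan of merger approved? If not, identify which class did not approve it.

Class I: 3/4 of 8261868 = 6196401; 6,196,401 required, 6,196,929 in favor — approved.
Class II: 3/4 of 8685177 = 6513882.75, rounded up to 6513883; 6,513,883 required, 6,515,305 in favor — approved.
Class III: 2/3 of 1999422 = 1332948; 1,332,948 required, 1,333,087 in favor — approved.

Approved — every class gave the required vote.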